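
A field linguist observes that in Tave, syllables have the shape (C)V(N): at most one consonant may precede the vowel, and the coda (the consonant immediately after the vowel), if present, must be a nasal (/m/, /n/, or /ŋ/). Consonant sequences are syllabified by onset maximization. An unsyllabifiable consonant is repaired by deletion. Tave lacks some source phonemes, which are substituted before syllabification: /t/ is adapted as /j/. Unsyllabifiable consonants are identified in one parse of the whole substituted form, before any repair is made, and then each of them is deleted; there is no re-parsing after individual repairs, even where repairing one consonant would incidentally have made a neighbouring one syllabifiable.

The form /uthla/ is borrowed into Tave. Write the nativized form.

Substitution: /t/ → /j/, giving /ujhla/.
The consonants /j/, /h/ cannot be parsed into a legal (C)V(N) syllable (only a nasal (/m/, /n/, or /ŋ/) is licensed in coda position; onsets are limited to one consonant).
Deleting the stranded consonants removes /j/, /h/.

ula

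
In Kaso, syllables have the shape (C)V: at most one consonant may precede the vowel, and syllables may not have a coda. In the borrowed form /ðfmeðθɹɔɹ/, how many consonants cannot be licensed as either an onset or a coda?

Under (C)V, the unsyllabifiable consonants are /ð/, /f/, /ð/, /θ/, /ɹ/ (no codas are permitted; onsets are limited to one consonant).

5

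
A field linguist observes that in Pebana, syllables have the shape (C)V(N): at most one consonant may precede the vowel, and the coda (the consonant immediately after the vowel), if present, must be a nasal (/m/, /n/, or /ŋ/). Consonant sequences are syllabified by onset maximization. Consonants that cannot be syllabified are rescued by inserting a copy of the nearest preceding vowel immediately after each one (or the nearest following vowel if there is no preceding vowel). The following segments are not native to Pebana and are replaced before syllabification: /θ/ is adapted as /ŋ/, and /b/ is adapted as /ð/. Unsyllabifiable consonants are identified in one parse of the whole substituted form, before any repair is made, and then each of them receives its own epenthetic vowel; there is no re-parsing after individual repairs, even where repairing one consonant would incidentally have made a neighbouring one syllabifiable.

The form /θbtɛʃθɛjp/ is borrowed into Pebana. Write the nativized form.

Substitution: /θ/ → /ŋ/, /b/ → /ð/, giving /ŋðtɛʃŋɛjp/.
Syllabifying with onset maximization leaves /ŋ/, /ð/, /ʃ/, /j/, /p/ stranded (only a nasal (/m/, /n/, or /ŋ/) is licensed in coda position; onsets are limited to one consonant).
Inserting the epenthetic vowel yields /ŋ/ → /ŋɛ/, /ð/ → /ðɛ/, /ʃ/ → /ʃɛ/, /j/ → /jɛ/, /p/ → /pɛ/.

ŋɛðɛtɛʃɛŋɛjɛpɛ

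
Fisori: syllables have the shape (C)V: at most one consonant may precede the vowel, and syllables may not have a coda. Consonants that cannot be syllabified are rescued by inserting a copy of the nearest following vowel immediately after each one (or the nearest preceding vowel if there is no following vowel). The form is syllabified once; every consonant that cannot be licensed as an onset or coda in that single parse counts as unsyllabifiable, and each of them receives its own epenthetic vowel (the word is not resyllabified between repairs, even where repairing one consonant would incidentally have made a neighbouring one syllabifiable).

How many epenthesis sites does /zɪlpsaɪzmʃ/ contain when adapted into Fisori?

The unsyllabifiable consonants are /l/, /p/, /z/, /m/, /ʃ/; each receives one epenthetic vowel.

5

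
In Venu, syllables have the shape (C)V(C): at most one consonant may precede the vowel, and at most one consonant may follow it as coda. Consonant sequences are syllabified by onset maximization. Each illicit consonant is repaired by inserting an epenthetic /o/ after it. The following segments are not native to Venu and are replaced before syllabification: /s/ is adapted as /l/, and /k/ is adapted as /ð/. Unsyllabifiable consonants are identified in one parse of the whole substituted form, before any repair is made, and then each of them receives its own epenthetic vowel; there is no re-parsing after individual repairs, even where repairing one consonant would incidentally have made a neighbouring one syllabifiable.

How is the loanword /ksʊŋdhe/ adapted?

Substitution: /k/ → /ð/, /s/ → /l/, giving /ðlʊŋdhe/.
Syllabifying with onset maximization leaves /ð/, /d/ stranded (at most one coda consonant is licensed; onsets are limited to one consonant).
Epenthesis after each stranded consonant: /ð/ → /ðo/, /d/ → /do/.

ðolʊŋdohe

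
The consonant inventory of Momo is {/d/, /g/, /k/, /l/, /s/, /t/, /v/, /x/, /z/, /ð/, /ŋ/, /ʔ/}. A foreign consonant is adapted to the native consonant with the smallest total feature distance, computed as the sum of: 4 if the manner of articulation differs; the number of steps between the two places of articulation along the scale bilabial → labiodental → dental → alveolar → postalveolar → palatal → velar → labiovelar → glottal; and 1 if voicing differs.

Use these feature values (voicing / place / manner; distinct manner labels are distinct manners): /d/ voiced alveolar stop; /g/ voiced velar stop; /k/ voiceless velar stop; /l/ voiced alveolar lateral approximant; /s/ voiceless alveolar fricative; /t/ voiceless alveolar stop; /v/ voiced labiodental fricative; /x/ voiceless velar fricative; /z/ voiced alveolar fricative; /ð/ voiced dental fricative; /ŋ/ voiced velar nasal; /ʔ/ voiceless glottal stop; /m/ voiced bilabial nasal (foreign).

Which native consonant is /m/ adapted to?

v

/v/ is closest: manner differs (nasal→fricative, +4), place distance 1 (bilabial→labiodental), same voicing; total 5. Next closest is /ð/ at distance 6.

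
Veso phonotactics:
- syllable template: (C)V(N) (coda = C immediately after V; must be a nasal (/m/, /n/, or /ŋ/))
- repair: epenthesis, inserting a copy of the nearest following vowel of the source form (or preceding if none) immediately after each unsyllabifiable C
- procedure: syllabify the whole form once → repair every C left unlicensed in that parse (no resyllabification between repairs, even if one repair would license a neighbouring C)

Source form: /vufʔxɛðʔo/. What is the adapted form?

Syllabifying with onset maximization leaves /f/, /ʔ/, /ð/ stranded (only a nasal (/m/, /n/, or /ŋ/) is licensed in coda position; onsets are limited to one consonant).
Epenthesis after each stranded consonant: /f/ → /fɛ/, /ʔ/ → /ʔɛ/, /ð/ → /ðo/.

vufɛʔɛxɛðoʔo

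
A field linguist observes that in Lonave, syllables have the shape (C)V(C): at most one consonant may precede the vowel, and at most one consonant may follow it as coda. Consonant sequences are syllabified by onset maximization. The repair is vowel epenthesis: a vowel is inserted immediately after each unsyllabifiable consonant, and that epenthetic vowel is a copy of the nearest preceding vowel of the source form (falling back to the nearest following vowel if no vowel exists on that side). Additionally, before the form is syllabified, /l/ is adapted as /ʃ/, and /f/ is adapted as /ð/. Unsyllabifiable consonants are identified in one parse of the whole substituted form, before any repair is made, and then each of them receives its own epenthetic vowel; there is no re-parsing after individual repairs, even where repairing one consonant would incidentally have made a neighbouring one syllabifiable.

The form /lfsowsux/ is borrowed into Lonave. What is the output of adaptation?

Substitution: /l/ → /ʃ/, /f/ → /ð/, giving /ʃðsowsux/.
The consonants /ʃ/, /ð/ cannot be parsed into a legal (C)V(C) syllable (at most one coda consonant is licensed; onsets are limited to one consonant).
Inserting the epenthetic vowel yields /ʃ/ → /ʃo/, /ð/ → /ðo/.

ʃoðosowsux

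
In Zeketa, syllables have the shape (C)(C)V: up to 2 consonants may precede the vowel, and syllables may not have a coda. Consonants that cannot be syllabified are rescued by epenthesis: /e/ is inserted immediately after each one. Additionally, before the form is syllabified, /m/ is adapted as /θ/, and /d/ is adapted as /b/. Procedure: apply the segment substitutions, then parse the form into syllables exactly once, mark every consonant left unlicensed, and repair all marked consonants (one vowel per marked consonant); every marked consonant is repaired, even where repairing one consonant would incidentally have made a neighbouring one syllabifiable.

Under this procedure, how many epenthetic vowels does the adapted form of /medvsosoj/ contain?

After substitution the input is /θebvsosoj/.
The unsyllabifiable consonants are /b/, /j/; each receives one epenthetic vowel.

2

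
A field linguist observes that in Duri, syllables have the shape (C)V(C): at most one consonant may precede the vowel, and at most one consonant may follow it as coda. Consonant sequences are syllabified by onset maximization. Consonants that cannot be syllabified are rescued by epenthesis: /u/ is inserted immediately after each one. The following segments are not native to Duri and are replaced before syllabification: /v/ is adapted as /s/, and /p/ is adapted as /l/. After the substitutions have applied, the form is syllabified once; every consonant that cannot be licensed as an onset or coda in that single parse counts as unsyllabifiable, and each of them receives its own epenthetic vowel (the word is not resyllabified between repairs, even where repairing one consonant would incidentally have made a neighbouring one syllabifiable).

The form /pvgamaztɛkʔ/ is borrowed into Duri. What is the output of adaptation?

Substitution: /p/ → /l/, /v/ → /s/, giving /lsgamaztɛkʔ/.
The consonants /l/, /s/, /ʔ/ cannot be parsed into a legal (C)V(C) syllable (at most one coda consonant is licensed; onsets are limited to one consonant).
Epenthesis after each stranded consonant: /l/ → /lu/, /s/ → /su/, /ʔ/ → /ʔu/.

lusugamaztɛkʔu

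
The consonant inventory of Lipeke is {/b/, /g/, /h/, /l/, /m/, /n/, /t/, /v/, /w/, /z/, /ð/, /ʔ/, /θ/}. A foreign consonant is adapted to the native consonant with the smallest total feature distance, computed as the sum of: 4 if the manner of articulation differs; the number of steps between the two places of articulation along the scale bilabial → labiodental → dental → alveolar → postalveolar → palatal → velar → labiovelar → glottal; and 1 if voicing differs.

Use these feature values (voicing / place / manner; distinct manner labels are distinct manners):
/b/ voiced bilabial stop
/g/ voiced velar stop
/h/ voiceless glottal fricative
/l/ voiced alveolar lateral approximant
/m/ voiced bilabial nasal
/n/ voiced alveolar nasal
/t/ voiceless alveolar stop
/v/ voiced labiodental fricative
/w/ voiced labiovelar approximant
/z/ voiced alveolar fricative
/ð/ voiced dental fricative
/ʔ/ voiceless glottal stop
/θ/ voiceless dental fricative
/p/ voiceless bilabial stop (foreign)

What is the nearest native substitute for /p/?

b

/b/ is closest: same manner (stop), place distance 0 (bilabial→bilabial), voicing differs (+1); total 1. Next closest is /t/ at distance 3.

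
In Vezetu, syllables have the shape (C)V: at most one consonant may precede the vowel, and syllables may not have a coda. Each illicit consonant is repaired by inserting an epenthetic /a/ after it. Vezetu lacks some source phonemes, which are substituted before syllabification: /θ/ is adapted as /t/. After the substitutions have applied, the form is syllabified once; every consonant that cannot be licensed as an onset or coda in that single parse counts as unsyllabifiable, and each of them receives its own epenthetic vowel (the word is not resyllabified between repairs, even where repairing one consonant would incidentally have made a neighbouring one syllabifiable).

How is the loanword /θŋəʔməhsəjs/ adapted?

Substitution: /θ/ → /t/, giving /tŋəʔməhsəjs/.
Syllabifying with onset maximization leaves /t/, /ʔ/, /h/, /j/, /s/ stranded (no codas are permitted; onsets are limited to one consonant).
Inserting the epenthetic vowel yields /t/ → /ta/, /ʔ/ → /ʔa/, /h/ → /ha/, /j/ → /ja/, /s/ → /sa/.

taŋəʔaməhasəjasa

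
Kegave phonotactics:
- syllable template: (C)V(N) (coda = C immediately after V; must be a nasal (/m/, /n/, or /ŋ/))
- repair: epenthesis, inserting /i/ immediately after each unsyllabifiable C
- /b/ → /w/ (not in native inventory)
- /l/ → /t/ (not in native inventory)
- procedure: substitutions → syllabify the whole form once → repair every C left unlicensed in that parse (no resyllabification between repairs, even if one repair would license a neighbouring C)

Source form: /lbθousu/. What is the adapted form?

tiwiθousu

Substitution: /l/ → /t/, /b/ → /w/, giving /twθousu/.
Syllabifying with onset maximization leaves /t/, /w/ stranded (only a nasal (/m/, /n/, or /ŋ/) is licensed in coda position; onsets are limited to one consonant).
Epenthesis after each stranded consonant: /t/ → /ti/, /w/ → /wi/.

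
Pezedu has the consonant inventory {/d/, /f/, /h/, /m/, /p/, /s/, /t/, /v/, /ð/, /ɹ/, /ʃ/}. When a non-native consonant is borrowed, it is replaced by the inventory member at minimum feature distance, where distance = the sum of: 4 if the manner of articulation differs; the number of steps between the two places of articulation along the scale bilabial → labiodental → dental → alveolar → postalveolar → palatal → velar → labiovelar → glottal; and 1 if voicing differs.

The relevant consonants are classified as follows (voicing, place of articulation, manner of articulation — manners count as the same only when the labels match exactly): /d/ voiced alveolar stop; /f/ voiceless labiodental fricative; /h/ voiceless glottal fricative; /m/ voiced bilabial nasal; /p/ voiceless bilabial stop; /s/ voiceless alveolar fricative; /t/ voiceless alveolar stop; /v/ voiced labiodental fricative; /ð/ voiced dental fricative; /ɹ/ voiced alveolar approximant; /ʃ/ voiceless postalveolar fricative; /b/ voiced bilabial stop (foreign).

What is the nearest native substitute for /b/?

p

/p/ is closest: same manner (stop), place distance 0 (bilabial→bilabial), voicing differs (+1); total 1. Next closest is /d/ at distance 3.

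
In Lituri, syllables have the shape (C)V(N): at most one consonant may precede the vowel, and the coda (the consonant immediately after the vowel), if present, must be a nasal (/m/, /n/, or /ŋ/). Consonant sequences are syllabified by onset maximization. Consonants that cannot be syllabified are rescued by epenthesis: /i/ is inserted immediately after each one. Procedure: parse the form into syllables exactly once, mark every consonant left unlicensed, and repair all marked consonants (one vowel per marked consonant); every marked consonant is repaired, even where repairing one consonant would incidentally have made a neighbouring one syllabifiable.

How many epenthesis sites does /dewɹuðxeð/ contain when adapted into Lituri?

The unsyllabifiable consonants are /w/, /ð/, /ð/; each receives one epenthetic vowel.

3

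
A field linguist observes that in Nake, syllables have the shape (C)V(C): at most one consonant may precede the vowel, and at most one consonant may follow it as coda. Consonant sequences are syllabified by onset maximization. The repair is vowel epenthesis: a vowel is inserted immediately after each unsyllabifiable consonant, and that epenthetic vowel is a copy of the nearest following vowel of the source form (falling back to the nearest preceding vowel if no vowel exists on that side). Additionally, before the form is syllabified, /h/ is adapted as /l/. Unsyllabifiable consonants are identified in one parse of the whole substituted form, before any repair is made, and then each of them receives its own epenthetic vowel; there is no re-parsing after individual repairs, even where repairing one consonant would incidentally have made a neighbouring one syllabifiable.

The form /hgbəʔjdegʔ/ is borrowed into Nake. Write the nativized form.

ləgəbəʔjedegʔe

Substitution: /h/ → /l/, giving /lgbəʔjdegʔ/.
The consonants /l/, /g/, /j/, /ʔ/ cannot be parsed into a legal (C)V(C) syllable (at most one coda consonant is licensed; onsets are limited to one consonant).
Epenthesis after each stranded consonant: /l/ → /lə/, /g/ → /gə/, /j/ → /je/, /ʔ/ → /ʔe/.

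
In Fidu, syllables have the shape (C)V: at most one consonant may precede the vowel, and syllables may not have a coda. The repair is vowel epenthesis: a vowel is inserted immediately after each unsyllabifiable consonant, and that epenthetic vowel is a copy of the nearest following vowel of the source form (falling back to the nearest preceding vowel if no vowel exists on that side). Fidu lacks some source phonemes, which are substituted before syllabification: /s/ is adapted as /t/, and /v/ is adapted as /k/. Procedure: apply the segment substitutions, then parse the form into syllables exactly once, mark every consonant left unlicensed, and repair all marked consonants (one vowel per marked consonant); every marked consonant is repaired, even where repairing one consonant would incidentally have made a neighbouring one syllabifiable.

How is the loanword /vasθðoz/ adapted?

katoθoðozo

Substitution: /v/ → /k/, /s/ → /t/, giving /katθðoz/.
Syllabifying with onset maximization leaves /t/, /θ/, /z/ stranded (no codas are permitted; onsets are limited to one consonant).
Each unlicensed consonant becomes the onset of a new syllable: /t/ → /to/, /θ/ → /θo/, /z/ → /zo/.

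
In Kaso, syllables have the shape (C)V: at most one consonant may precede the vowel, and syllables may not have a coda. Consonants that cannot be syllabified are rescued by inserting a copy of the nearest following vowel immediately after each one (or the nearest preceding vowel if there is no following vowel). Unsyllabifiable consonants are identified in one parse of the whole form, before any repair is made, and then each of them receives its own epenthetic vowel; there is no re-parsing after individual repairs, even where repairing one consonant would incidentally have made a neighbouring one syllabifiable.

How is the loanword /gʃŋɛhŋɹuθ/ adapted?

The consonants /g/, /ʃ/, /h/, /ŋ/, /θ/ cannot be parsed into a legal (C)V syllable (no codas are permitted; onsets are limited to one consonant).
Epenthesis after each stranded consonant: /g/ → /gɛ/, /ʃ/ → /ʃɛ/, /h/ → /hu/, /ŋ/ → /ŋu/, /θ/ → /θu/.

gɛʃɛŋɛhuŋuɹuθu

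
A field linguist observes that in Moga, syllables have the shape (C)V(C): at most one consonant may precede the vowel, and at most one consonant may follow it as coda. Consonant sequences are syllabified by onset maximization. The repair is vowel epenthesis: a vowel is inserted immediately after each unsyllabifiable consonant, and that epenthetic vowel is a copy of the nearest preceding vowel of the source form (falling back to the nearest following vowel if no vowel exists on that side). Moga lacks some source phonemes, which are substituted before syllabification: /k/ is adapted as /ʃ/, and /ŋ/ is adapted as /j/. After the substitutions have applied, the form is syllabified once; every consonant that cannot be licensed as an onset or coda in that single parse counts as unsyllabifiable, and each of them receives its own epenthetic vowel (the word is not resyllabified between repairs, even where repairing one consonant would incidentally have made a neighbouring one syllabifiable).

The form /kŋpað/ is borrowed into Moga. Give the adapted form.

ʃajapað

Substitution: /k/ → /ʃ/, /ŋ/ → /j/, giving /ʃjpað/.
Under (C)V(C), the unsyllabifiable consonants are /ʃ/, /j/ (at most one coda consonant is licensed; onsets are limited to one consonant).
Each unlicensed consonant becomes the onset of a new syllable: /ʃ/ → /ʃa/, /j/ → /ja/.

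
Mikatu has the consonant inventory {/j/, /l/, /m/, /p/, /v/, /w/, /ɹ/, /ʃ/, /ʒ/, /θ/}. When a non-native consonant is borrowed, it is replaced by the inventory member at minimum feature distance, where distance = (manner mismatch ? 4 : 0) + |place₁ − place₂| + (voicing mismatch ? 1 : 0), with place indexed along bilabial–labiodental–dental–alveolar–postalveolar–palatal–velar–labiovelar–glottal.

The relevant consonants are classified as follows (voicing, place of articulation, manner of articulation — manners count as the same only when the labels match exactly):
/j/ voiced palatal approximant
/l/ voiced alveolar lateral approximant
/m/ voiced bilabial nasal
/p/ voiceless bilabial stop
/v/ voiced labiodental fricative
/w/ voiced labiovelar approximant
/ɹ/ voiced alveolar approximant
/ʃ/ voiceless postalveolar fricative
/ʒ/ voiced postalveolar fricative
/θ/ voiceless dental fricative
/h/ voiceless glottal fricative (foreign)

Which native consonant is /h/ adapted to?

ʃ

/ʃ/ is closest: same manner (fricative), place distance 4 (glottal→postalveolar), same voicing; total 4. Next closest is /ʒ/ at distance 5.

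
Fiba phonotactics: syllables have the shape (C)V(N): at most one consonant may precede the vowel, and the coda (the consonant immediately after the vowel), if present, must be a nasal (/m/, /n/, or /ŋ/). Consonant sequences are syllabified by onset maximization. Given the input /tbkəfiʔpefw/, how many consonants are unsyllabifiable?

5

Syllabifying with onset maximization leaves /t/, /b/, /ʔ/, /f/, /w/ stranded (only a nasal (/m/, /n/, or /ŋ/) is licensed in coda position; onsets are limited to one consonant).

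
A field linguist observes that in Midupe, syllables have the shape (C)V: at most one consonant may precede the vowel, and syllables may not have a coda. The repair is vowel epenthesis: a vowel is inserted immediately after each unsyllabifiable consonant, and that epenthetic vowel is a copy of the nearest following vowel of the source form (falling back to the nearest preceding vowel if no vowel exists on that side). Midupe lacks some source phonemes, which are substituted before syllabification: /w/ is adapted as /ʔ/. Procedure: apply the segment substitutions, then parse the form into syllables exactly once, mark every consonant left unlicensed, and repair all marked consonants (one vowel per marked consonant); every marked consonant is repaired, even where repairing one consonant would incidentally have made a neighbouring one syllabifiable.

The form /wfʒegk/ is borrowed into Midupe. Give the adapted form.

Substitution: /w/ → /ʔ/, giving /ʔfʒegk/.
The consonants /ʔ/, /f/, /g/, /k/ cannot be parsed into a legal (C)V syllable (no codas are permitted; onsets are limited to one consonant).
Each unlicensed consonant becomes the onset of a new syllable: /ʔ/ → /ʔe/, /f/ → /fe/, /g/ → /ge/, /k/ → /ke/.

ʔefeʒegeke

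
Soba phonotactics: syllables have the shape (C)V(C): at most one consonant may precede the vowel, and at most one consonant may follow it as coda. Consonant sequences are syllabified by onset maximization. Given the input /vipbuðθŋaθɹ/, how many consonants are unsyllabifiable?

Under (C)V(C), the unsyllabifiable consonants are /θ/, /ɹ/ (at most one coda consonant is licensed; onsets are limited to one consonant).

2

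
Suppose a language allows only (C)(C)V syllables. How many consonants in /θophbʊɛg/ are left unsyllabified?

2

The consonants /p/, /g/ cannot be parsed into a legal (C)(C)V syllable (no codas are permitted; onsets may contain at most 2 consonants).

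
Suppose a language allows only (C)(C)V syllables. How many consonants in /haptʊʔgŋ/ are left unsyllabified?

The consonants /ʔ/, /g/, /ŋ/ cannot be parsed into a legal (C)(C)V syllable (no codas are permitted; onsets may contain at most 2 consonants).

3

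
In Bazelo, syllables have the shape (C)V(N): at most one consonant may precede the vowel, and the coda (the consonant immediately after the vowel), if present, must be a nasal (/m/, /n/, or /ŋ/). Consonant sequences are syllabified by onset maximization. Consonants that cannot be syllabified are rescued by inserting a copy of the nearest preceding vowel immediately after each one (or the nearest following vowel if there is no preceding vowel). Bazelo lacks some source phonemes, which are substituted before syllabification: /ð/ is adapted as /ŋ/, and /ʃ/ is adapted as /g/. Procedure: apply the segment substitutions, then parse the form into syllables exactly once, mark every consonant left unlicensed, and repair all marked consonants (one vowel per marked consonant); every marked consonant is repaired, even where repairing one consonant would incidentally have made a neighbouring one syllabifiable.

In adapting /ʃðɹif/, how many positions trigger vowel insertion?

After substitution the input is /gŋɹif/.
The unsyllabifiable consonants are /g/, /ŋ/, /f/; each receives one epenthetic vowel.

3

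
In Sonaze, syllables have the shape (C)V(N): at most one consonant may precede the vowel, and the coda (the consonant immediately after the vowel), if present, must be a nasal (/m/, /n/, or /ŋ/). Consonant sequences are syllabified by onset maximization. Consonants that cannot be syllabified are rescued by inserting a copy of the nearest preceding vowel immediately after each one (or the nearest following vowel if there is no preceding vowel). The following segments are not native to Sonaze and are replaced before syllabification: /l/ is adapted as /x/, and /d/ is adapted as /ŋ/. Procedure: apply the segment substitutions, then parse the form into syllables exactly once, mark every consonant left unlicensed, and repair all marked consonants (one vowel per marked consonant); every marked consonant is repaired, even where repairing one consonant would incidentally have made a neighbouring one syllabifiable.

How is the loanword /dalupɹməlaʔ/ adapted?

Substitution: /d/ → /ŋ/, /l/ → /x/, giving /ŋaxupɹməxaʔ/.
Under (C)V(N), the unsyllabifiable consonants are /p/, /ɹ/, /ʔ/ (only a nasal (/m/, /n/, or /ŋ/) is licensed in coda position; onsets are limited to one consonant).
Epenthesis after each stranded consonant: /p/ → /pu/, /ɹ/ → /ɹu/, /ʔ/ → /ʔa/.

ŋaxupuɹuməxaʔa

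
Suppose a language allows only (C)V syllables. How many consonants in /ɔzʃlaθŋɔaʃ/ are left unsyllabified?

The consonants /z/, /ʃ/, /θ/, /ʃ/ cannot be parsed into a legal (C)V syllable (no codas are permitted; onsets are limited to one consonant).

4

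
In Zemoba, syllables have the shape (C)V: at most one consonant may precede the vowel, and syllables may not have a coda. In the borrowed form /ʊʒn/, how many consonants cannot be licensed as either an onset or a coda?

Under (C)V, the unsyllabifiable consonants are /ʒ/, /n/ (no codas are permitted; onsets are limited to one consonant).

2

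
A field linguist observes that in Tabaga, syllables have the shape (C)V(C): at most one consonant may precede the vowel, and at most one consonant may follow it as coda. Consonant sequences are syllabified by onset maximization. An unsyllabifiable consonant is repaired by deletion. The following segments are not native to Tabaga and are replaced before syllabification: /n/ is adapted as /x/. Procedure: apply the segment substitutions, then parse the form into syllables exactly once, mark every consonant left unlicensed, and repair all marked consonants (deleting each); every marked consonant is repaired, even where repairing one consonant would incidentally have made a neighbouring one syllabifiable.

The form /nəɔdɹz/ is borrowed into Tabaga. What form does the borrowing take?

Substitution: /n/ → /x/, giving /xəɔdɹz/.
The consonants /ɹ/, /z/ cannot be parsed into a legal (C)V(C) syllable (at most one coda consonant is licensed; onsets are limited to one consonant).
Each unlicensed consonant is deleted: /ɹ/, /z/.

xəɔd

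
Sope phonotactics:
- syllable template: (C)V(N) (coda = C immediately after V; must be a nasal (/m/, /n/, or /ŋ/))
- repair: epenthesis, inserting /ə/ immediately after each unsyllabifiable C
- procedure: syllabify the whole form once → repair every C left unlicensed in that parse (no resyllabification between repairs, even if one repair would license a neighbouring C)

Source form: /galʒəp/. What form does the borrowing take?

Syllabifying with onset maximization leaves /l/, /p/ stranded (only a nasal (/m/, /n/, or /ŋ/) is licensed in coda position; onsets are limited to one consonant).
Inserting the epenthetic vowel yields /l/ → /lə/, /p/ → /pə/.

galəʒəpə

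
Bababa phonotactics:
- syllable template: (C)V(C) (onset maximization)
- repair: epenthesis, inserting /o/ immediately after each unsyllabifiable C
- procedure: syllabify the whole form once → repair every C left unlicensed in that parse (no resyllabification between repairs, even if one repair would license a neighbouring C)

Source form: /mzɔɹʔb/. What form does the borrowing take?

mozɔɹʔobo

Syllabifying with onset maximization leaves /m/, /ʔ/, /b/ stranded (at most one coda consonant is licensed; onsets are limited to one consonant).
Epenthesis after each stranded consonant: /m/ → /mo/, /ʔ/ → /ʔo/, /b/ → /bo/.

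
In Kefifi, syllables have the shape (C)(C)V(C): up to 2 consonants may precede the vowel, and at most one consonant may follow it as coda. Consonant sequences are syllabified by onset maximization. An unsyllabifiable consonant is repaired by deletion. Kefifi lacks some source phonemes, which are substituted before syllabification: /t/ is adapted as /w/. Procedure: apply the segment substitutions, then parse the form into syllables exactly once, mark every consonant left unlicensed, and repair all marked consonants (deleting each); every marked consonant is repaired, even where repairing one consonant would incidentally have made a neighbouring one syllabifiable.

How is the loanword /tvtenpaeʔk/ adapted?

vwenpaeʔ

Substitution: /t/ → /w/, giving /wvwenpaeʔk/.
Under (C)(C)V(C), the unsyllabifiable consonants are /w/, /k/ (at most one coda consonant is licensed; onsets may contain at most 2 consonants).
Deleting the stranded consonants removes /w/, /k/.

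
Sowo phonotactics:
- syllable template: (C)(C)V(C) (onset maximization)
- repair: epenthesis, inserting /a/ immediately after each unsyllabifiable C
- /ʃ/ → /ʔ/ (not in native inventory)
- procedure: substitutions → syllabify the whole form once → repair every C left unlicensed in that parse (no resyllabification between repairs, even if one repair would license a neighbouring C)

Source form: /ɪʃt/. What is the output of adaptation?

Substitution: /ʃ/ → /ʔ/, giving /ɪʔt/.
Under (C)(C)V(C), the unsyllabifiable consonants are /t/ (at most one coda consonant is licensed; onsets may contain at most 2 consonants).
Inserting the epenthetic vowel yields /t/ → /ta/.

ɪʔta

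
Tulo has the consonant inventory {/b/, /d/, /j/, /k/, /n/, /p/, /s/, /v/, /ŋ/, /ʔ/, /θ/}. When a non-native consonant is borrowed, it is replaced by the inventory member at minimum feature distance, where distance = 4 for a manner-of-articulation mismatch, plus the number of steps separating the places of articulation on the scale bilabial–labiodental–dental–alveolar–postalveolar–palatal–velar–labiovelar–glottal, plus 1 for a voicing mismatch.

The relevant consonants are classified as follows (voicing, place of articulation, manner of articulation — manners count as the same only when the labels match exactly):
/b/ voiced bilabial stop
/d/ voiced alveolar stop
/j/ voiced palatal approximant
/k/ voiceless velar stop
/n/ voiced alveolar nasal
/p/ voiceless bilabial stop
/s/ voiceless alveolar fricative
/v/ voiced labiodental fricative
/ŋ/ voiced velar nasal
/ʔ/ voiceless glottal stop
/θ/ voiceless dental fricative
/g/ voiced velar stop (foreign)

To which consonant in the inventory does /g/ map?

/k/ is closest: same manner (stop), place distance 0 (velar→velar), voicing differs (+1); total 1. Next closest is /d/ at distance 3.

k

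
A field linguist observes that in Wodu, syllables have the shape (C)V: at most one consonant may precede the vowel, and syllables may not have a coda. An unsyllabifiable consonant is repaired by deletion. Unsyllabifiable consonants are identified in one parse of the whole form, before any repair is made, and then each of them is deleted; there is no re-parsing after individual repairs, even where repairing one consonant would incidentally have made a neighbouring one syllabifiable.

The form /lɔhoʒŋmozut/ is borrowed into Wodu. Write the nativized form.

lɔhomozu

Syllabifying with onset maximization leaves /ʒ/, /ŋ/, /t/ stranded (no codas are permitted; onsets are limited to one consonant).
Each unlicensed consonant is deleted: /ʒ/, /ŋ/, /t/.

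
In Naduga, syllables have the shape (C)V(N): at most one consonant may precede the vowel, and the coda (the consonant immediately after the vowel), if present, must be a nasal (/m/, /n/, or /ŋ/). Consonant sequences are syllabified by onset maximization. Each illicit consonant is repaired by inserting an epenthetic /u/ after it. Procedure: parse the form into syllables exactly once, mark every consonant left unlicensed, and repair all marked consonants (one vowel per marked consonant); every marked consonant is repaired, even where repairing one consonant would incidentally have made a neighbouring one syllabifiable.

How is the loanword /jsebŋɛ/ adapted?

Under (C)V(N), the unsyllabifiable consonants are /j/, /b/ (only a nasal (/m/, /n/, or /ŋ/) is licensed in coda position; onsets are limited to one consonant).
Each unlicensed consonant becomes the onset of a new syllable: /j/ → /ju/, /b/ → /bu/.

jusebuŋɛ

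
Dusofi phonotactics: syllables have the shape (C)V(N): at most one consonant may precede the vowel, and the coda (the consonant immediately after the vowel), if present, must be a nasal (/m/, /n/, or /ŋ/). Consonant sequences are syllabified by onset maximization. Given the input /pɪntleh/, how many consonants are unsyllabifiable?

2

Under (C)V(N), the unsyllabifiable consonants are /t/, /h/ (only a nasal (/m/, /n/, or /ŋ/) is licensed in coda position; onsets are limited to one consonant).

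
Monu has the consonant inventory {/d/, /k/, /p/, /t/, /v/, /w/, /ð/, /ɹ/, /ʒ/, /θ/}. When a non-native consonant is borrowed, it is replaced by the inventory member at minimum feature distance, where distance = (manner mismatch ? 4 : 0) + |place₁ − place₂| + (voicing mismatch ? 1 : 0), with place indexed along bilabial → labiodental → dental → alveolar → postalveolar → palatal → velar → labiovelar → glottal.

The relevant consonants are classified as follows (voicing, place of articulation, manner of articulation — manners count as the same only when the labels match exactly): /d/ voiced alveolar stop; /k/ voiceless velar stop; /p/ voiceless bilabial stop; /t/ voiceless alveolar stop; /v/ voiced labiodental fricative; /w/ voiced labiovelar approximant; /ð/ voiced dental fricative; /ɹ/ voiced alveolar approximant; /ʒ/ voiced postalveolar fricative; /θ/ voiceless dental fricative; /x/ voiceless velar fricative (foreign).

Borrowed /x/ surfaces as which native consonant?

ʒ

/ʒ/ is closest: same manner (fricative), place distance 2 (velar→postalveolar), voicing differs (+1); total 3. Next closest is /k/ at distance 4.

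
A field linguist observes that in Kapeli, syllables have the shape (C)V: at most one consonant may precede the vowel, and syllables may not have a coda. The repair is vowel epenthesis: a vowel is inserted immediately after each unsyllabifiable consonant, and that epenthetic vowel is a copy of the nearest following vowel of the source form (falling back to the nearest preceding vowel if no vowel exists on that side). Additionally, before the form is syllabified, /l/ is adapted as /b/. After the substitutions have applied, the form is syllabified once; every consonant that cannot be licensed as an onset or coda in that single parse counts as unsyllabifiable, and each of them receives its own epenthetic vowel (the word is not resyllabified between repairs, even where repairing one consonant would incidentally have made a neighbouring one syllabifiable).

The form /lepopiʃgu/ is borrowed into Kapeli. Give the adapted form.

Substitution: /l/ → /b/, giving /bepopiʃgu/.
Under (C)V, the unsyllabifiable consonants are /ʃ/ (no codas are permitted; onsets are limited to one consonant).
Inserting the epenthetic vowel yields /ʃ/ → /ʃu/.

bepopiʃugu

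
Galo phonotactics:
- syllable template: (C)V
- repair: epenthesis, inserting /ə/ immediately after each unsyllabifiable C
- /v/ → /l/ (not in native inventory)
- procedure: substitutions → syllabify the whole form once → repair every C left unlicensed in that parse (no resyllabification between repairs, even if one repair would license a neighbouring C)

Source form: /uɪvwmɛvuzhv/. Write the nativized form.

uɪləwəmɛluzəhələ

Substitution: /v/ → /l/, giving /uɪlwmɛluzhl/.
Under (C)V, the unsyllabifiable consonants are /l/, /w/, /z/, /h/, /l/ (no codas are permitted; onsets are limited to one consonant).
Epenthesis after each stranded consonant: /l/ → /lə/, /w/ → /wə/, /z/ → /zə/, /h/ → /hə/, /l/ → /lə/.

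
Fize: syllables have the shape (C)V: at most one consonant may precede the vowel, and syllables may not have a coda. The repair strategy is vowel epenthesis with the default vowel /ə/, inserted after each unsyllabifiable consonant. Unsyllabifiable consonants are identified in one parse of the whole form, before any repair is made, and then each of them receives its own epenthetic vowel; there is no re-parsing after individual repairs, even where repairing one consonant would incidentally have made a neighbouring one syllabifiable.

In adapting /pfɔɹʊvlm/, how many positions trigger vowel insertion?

The unsyllabifiable consonants are /p/, /v/, /l/, /m/; each receives one epenthetic vowel.

4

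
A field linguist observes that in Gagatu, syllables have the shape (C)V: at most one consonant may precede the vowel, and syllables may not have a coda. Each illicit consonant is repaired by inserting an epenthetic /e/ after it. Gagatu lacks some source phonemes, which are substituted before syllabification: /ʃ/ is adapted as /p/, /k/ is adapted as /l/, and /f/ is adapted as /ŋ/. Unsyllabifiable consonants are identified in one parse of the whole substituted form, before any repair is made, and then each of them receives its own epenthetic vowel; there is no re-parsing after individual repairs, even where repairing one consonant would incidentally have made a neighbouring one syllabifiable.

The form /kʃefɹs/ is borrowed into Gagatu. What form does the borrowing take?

lepeŋeɹese

Substitution: /k/ → /l/, /ʃ/ → /p/, /f/ → /ŋ/, giving /lpeŋɹs/.
Under (C)V, the unsyllabifiable consonants are /l/, /ŋ/, /ɹ/, /s/ (no codas are permitted; onsets are limited to one consonant).
Inserting the epenthetic vowel yields /l/ → /le/, /ŋ/ → /ŋe/, /ɹ/ → /ɹe/, /s/ → /se/.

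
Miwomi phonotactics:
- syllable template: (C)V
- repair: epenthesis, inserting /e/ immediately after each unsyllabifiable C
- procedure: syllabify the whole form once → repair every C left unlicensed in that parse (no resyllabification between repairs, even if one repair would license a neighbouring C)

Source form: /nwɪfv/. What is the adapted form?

Under (C)V, the unsyllabifiable consonants are /n/, /f/, /v/ (no codas are permitted; onsets are limited to one consonant).
Inserting the epenthetic vowel yields /n/ → /ne/, /f/ → /fe/, /v/ → /ve/.

newɪfeve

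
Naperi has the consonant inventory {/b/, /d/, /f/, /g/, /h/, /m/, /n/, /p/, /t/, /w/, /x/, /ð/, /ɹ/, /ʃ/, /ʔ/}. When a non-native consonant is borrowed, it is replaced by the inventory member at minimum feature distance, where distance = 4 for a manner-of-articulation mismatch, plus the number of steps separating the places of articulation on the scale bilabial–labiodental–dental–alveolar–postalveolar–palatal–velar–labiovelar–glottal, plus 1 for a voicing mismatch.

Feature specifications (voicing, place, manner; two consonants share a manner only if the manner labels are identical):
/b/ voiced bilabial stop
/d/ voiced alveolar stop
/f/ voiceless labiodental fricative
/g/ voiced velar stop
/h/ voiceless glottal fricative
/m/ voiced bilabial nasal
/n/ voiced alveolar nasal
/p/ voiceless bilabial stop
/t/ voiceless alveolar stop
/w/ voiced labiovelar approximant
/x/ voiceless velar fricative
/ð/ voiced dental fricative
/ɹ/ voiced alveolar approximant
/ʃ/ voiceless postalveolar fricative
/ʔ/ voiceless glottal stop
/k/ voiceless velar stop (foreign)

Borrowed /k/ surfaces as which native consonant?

g

/g/ is closest: same manner (stop), place distance 0 (velar→velar), voicing differs (+1); total 1. Next closest is /ʔ/ at distance 2.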